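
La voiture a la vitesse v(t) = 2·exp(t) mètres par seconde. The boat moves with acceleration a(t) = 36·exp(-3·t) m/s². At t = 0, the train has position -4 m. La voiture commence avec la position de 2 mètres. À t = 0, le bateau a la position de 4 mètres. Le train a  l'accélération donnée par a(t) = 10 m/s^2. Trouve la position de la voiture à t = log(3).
Nous devons trouver l'intégrale de notre équation de la vitesse v(t) = 2·exp(t) 1 fois. En intégrant la vitesse et en utilisant la condition initiale x(0) = 2, nous obtenons x(t) = 2·exp(t). De l'équation de la position x(t) = 2·exp(t), nous substituons t = log(3) pour obtenir x = 6.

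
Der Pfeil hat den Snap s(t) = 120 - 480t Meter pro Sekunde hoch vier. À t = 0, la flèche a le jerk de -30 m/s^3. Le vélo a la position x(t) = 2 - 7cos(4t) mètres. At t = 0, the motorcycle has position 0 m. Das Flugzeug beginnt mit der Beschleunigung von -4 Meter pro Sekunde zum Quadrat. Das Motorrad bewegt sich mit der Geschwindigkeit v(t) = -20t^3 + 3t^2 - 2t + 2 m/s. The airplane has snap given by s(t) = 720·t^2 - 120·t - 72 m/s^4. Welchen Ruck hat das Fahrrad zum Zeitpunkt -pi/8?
Ausgehend von der Position x(t) = 2 - 7·cos(4·t), nehmen wir 3 Ableitungen. Die Ableitung von der Position ergibt die Geschwindigkeit: v(t) = 28·sin(4·t). Die Ableitung von der Geschwindigkeit ergibt die Beschleunigung: a(t) = 112·cos(4·t). Die Ableitung von der Beschleunigung ergibt den Ruck: j(t) = -448·sin(4·t). Aus der Gleichung für den Ruck j(t) = -448·sin(4·t), setzen wir t = -pi/8 ein und erhalten j = 448.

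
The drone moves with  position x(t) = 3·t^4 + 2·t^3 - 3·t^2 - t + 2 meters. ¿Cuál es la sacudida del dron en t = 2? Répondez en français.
Pour résoudre ceci, nous devons prendre 3 dérivées de notre équation de la position x(t) = 3·t^4 + 2·t^3 - 3·t^2 - t + 2. En dérivant la position, nous obtenons la vitesse: v(t) = 12·t^3 + 6·t^2 - 6·t - 1. En prenant d/dt de v(t), nous trouvons a(t) = 36·t^2 + 12·t - 6. En dérivant l'accélération, nous obtenons le jerk: j(t) = 72·t + 12. Nous avons le jerk j(t) = 72·t + 12. En substituant t = 2: j(2) = 156.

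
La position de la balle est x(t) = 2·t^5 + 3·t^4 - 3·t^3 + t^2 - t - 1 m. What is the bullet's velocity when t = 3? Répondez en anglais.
We must differentiate our position equation x(t) = 2·t^5 + 3·t^4 - 3·t^3 + t^2 - t - 1 1 time. Taking d/dt of x(t), we find v(t) = 10·t^4 + 12·t^3 - 9·t^2 + 2·t - 1. We have velocity v(t) = 10·t^4 + 12·t^3 - 9·t^2 + 2·t - 1. Substituting t = 3: v(3) = 1058.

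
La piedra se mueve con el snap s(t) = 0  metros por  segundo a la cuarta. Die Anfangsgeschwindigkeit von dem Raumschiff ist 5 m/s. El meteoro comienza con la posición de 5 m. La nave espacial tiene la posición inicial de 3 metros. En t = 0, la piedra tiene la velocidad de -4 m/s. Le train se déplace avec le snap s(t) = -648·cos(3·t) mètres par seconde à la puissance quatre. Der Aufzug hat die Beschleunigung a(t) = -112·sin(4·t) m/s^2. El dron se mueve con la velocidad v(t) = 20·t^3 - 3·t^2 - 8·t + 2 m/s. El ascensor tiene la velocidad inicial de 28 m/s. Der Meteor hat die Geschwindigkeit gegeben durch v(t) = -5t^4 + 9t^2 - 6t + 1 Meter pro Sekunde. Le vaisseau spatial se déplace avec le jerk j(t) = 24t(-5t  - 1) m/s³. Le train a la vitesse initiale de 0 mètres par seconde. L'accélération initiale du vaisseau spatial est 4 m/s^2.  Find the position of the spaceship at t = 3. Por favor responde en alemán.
Wir müssen unsere Gleichung für den Ruck j(t) = 24·t·(-5·t - 1) 3-mal integrieren. Mit ∫j(t)dt und Anwendung von a(0) = 4, finden wir a(t) = -40·t^3 - 12·t^2 + 4. Mit ∫a(t)dt und Anwendung von v(0) = 5, finden wir v(t) = -10·t^4 - 4·t^3 + 4·t + 5. Mit ∫v(t)dt und Anwendung von x(0) = 3, finden wir x(t) = -2·t^5 - t^4 + 2·t^2 + 5·t + 3. Wir haben die Position x(t) = -2·t^5 - t^4 + 2·t^2 + 5·t + 3. Durch Einsetzen von t = 3: x(3) = -531.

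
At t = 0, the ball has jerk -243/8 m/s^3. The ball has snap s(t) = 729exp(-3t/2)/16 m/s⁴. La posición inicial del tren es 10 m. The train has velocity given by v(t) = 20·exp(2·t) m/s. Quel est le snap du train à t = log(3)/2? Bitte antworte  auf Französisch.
Pour résoudre ceci, nous devons prendre 3 dérivées de notre équation de la vitesse v(t) = 20·exp(2·t). En dérivant la vitesse, nous obtenons l'accélération: a(t) = 40·exp(2·t). En dérivant l'accélération, nous obtenons le jerk: j(t) = 80·exp(2·t). En dérivant le jerk, nous obtenons le snap: s(t) = 160·exp(2·t). Nous avons le snap s(t) = 160·exp(2·t). En substituant t = log(3)/2: s(log(3)/2) = 480.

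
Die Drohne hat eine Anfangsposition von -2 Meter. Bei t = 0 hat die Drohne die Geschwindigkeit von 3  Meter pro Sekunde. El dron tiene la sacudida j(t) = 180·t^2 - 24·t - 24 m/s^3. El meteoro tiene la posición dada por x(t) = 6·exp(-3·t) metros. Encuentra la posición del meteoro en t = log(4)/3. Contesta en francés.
En utilisant x(t) = 6·exp(-3·t) et en substituant t = log(4)/3, nous trouvons x = 3/2.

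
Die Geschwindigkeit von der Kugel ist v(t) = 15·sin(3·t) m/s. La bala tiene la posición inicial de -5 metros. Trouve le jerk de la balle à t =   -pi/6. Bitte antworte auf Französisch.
En partant de la vitesse v(t) = 15·sin(3·t), nous prenons 2 dérivées. En prenant d/dt de v(t), nous trouvons a(t) = 45·cos(3·t). En prenant d/dt de a(t), nous trouvons j(t) = -135·sin(3·t). De l'équation du jerk j(t) = -135·sin(3·t), nous substituons t = -pi/6 pour obtenir j = 135.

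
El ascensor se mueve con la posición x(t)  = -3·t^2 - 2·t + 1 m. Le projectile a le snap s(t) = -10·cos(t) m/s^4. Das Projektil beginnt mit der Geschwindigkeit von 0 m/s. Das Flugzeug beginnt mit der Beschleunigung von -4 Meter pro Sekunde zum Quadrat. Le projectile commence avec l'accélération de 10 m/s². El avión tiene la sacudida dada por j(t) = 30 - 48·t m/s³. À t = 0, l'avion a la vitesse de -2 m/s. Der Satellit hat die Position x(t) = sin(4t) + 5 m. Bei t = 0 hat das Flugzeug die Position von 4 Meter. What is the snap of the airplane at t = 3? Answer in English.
We must differentiate our jerk equation j(t) = 30 - 48·t 1 time. The derivative of jerk gives snap: s(t) = -48. We have snap s(t) = -48. Substituting t = 3: s(3) = -48.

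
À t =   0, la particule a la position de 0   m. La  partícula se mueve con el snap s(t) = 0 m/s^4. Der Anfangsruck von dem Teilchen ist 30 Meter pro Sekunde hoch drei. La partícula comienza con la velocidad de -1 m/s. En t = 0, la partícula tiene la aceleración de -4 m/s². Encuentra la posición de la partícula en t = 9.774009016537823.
Necesitamos integrar nuestra ecuación del snap s(t) = 0 4 veces. La antiderivada del snap, con j(0) = 30, da la sacudida: j(t) = 30. La antiderivada de la sacudida es la aceleración. Usando a(0) = -4, obtenemos a(t) = 30·t - 4. Integrando la aceleración y usando la condición inicial v(0) = -1, obtenemos v(t) = 15·t^2 - 4·t - 1. La antiderivada de la velocidad, con x(0) = 0, da la posición: x(t) = 5·t^3 - 2·t^2 - t. Usando x(t) = 5·t^3 - 2·t^2 - t y sustituyendo t = 9.774009016537823, encontramos x = 4467.78009099806.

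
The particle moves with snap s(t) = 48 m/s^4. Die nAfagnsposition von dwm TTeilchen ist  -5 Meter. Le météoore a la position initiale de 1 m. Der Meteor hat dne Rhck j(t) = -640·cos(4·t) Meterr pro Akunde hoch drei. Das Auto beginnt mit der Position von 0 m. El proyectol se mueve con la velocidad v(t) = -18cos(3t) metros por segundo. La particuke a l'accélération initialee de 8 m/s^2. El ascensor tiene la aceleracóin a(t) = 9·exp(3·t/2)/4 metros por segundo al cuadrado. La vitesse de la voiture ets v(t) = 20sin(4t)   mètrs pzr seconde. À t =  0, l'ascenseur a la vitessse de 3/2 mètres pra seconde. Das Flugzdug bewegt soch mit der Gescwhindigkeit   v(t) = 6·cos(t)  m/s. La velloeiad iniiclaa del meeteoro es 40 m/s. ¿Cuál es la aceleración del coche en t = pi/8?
Partiendo de la velocidad v(t) = 20·sin(4·t), tomamos 1 derivada. Tomando d/dt de v(t), encontramos a(t) = 80·cos(4·t). De la ecuación de la aceleración a(t) = 80·cos(4·t), sustituimos t = pi/8 para obtener a = 0.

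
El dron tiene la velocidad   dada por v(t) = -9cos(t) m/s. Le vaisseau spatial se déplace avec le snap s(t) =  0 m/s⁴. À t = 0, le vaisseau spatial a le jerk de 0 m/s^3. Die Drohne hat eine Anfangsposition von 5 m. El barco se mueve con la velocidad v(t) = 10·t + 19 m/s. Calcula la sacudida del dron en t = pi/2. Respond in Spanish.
Para resolver esto, necesitamos tomar 2 derivadas de nuestra ecuación de la velocidad v(t) = -9·cos(t). La derivada de la velocidad da la aceleración: a(t) = 9·sin(t). Tomando d/dt de a(t), encontramos j(t) = 9·cos(t). Usando j(t) = 9·cos(t) y sustituyendo t = pi/2, encontramos j = 0.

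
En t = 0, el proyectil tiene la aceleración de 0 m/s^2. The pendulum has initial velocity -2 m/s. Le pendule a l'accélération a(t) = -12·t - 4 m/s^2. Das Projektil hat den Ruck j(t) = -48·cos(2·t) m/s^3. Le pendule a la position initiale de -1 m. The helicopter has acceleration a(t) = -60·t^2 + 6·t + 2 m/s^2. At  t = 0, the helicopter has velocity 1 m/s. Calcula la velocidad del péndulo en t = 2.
Partiendo de la aceleración a(t) = -12·t - 4, tomamos 1 antiderivada. Tomando ∫a(t)dt y aplicando v(0) = -2, encontramos v(t) = -6·t^2 - 4·t - 2. De la ecuación de la velocidad v(t) = -6·t^2 - 4·t - 2, sustituimos t = 2 para obtener v = -34.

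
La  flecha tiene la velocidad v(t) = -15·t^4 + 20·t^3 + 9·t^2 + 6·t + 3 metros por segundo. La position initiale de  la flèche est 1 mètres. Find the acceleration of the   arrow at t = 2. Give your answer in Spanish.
Debemos derivar nuestra ecuación de la velocidad v(t) = -15·t^4 + 20·t^3 + 9·t^2 + 6·t + 3 1 vez. La derivada de la velocidad da la aceleración: a(t) = -60·t^3 + 60·t^2 + 18·t + 6. Tenemos la aceleración a(t) = -60·t^3 + 60·t^2 + 18·t + 6. Sustituyendo t = 2: a(2) = -198.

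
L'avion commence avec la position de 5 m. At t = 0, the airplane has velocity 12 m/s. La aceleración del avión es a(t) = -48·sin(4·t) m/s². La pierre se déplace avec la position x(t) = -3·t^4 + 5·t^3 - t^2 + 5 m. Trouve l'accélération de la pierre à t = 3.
Nous devons dériver notre équation de la position x(t) = -3·t^4 + 5·t^3 - t^2 + 5 2 fois. En dérivant la position, nous obtenons la vitesse: v(t) = -12·t^3 + 15·t^2 - 2·t. En prenant d/dt de v(t), nous trouvons a(t) = -36·t^2 + 30·t - 2. De l'équation de l'accélération a(t) = -36·t^2 + 30·t - 2, nous substituons t = 3 pour obtenir a = -236.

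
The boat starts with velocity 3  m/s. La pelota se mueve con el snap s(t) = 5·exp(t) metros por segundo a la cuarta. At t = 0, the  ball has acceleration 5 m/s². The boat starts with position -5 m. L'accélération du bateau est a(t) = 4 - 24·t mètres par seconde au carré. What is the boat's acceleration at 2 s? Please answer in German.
Mit a(t) = 4 - 24·t und Einsetzen von t = 2, finden wir a = -44.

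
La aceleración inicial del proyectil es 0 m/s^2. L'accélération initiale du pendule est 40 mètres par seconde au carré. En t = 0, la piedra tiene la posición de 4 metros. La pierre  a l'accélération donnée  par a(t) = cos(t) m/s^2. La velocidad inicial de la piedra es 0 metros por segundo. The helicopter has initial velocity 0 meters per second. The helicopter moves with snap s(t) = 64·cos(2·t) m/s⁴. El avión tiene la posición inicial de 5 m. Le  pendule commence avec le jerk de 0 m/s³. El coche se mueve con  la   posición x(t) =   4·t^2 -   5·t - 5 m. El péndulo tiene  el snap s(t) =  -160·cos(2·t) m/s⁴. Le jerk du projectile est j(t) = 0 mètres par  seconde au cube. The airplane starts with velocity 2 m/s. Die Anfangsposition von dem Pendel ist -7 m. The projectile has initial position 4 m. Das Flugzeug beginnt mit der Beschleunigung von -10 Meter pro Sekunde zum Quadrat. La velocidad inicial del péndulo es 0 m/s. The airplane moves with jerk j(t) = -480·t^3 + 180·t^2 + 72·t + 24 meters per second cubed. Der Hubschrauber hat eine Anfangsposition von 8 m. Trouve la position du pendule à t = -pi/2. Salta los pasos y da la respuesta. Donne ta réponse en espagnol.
x(-pi/2) = 13.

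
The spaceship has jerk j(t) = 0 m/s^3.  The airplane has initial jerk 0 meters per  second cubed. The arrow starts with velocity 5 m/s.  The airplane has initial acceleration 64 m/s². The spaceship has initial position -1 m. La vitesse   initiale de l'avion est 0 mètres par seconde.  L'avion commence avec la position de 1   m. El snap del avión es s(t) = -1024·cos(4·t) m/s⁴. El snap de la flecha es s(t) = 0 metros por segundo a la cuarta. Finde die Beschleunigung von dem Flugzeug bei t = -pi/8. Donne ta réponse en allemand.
Um dies zu lösen, müssen wir 2 Integrale unserer Gleichung für den Snap s(t) = -1024·cos(4·t) finden. Die Stammfunktion von dem Snap, mit j(0) = 0, ergibt den Ruck: j(t) = -256·sin(4·t). Die Stammfunktion von dem Ruck, mit a(0) = 64, ergibt die Beschleunigung: a(t) = 64·cos(4·t). Wir haben die Beschleunigung a(t) = 64·cos(4·t). Durch Einsetzen von t = -pi/8: a(-pi/8) = 0.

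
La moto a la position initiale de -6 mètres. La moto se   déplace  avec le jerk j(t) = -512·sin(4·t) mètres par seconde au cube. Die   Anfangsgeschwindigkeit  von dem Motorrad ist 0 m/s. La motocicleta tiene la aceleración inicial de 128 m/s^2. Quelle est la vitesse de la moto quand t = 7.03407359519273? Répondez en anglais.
Starting from jerk j(t) = -512·sin(4·t), we take 2 antiderivatives. Integrating jerk and using the initial condition a(0) = 128, we get a(t) = 128·cos(4·t). The antiderivative of acceleration, with v(0) = 0, gives velocity: v(t) = 32·sin(4·t). Using v(t) = 32·sin(4·t) and substituting t = 7.03407359519273, we find v = 4.40324898492017.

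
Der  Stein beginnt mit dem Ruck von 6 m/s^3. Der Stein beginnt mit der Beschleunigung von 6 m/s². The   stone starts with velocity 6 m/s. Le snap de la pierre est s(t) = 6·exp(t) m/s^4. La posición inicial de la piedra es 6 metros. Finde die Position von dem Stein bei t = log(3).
Wir müssen unsere Gleichung für den Snap s(t) = 6·exp(t) 4-mal integrieren. Durch Integration von dem Snap und Verwendung der Anfangsbedingung j(0) = 6, erhalten wir j(t) = 6·exp(t). Mit ∫j(t)dt und Anwendung von a(0) = 6, finden wir a(t) = 6·exp(t). Durch Integration von der Beschleunigung und Verwendung der Anfangsbedingung v(0) = 6, erhalten wir v(t) = 6·exp(t). Mit ∫v(t)dt und Anwendung von x(0) = 6, finden wir x(t) = 6·exp(t). Aus der Gleichung für die Position x(t) = 6·exp(t), setzen wir t = log(3) ein und erhalten x = 18.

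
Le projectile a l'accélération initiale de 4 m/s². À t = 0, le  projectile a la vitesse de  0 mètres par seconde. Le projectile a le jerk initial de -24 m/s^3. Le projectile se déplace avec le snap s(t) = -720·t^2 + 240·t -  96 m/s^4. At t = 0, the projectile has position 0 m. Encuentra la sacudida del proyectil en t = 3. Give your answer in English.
To find the answer, we compute 1 antiderivative of s(t) = -720·t^2 + 240·t - 96. Taking ∫s(t)dt and applying j(0) = -24, we find j(t) = -240·t^3 + 120·t^2 - 96·t - 24. From the given jerk equation j(t) = -240·t^3 + 120·t^2 - 96·t - 24, we substitute t = 3 to get j = -5712.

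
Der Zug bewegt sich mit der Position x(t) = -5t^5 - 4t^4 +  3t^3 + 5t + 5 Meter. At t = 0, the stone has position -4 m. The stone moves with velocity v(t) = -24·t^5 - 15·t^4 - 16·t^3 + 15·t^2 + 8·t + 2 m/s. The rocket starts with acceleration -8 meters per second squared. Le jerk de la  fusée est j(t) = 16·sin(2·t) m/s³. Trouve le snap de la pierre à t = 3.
Pour résoudre ceci, nous devons prendre 3 dérivées de notre équation de la vitesse v(t) = -24·t^5 - 15·t^4 - 16·t^3 + 15·t^2 + 8·t + 2. En dérivant la vitesse, nous obtenons l'accélération: a(t) = -120·t^4 - 60·t^3 - 48·t^2 + 30·t + 8. La dérivée de l'accélération donne le jerk: j(t) = -480·t^3 - 180·t^2 - 96·t + 30. La dérivée du jerk donne le snap: s(t) = -1440·t^2 - 360·t - 96. En utilisant s(t) = -1440·t^2 - 360·t - 96 et en substituant t = 3, nous trouvons s = -14136.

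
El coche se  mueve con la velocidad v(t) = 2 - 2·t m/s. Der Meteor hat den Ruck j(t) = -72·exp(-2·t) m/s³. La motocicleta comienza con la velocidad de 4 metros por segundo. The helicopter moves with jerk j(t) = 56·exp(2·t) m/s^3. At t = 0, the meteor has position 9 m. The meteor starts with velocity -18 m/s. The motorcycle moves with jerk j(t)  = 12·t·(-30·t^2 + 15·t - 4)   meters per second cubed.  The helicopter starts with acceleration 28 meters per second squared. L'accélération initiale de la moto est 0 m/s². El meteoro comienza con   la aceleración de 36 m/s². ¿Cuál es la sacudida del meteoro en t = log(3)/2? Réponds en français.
En utilisant j(t) = -72·exp(-2·t) et en substituant t = log(3)/2, nous trouvons j = -24.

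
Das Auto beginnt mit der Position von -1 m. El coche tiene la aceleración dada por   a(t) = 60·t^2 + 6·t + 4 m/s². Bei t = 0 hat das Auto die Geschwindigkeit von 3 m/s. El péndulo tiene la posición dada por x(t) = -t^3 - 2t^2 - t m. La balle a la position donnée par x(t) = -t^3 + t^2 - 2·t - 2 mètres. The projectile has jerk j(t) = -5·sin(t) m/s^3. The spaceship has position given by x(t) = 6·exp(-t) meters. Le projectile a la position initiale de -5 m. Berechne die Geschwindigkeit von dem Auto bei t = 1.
Ausgehend von der Beschleunigung a(t) = 60·t^2 + 6·t + 4, nehmen wir 1 Stammfunktion. Durch Integration von der Beschleunigung und Verwendung der Anfangsbedingung v(0) = 3, erhalten wir v(t) = 20·t^3 + 3·t^2 + 4·t + 3. Aus der Gleichung für die Geschwindigkeit v(t) = 20·t^3 + 3·t^2 + 4·t + 3, setzen wir t = 1 ein und erhalten v = 30.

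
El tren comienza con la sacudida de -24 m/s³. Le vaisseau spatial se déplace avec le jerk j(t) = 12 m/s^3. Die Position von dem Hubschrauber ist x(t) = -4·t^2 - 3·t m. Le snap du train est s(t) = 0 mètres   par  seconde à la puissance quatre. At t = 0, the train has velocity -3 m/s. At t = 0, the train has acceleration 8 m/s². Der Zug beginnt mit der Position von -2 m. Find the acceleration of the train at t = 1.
We must find the integral of our snap equation s(t) = 0 2 times. The antiderivative of snap, with j(0) = -24, gives jerk: j(t) = -24. Integrating jerk and using the initial condition a(0) = 8, we get a(t) = 8 - 24·t. From the given acceleration equation a(t) = 8 - 24·t, we substitute t = 1 to get a = -16.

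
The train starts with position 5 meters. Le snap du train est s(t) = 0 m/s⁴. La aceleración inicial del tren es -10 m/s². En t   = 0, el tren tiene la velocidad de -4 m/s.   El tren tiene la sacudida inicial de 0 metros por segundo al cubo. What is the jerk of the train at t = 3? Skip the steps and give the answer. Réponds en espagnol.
La sacudida en t = 3 es j = 0.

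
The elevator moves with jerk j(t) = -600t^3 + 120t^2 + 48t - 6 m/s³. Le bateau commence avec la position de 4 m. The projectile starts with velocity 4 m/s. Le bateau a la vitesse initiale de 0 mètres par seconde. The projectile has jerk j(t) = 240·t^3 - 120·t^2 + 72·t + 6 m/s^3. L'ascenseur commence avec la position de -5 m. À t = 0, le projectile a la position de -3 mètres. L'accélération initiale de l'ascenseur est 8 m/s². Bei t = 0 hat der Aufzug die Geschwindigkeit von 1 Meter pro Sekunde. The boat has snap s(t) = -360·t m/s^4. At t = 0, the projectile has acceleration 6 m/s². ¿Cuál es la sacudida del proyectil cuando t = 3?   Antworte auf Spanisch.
Usando j(t) = 240·t^3 - 120·t^2 + 72·t + 6 y sustituyendo t = 3, encontramos j = 5622.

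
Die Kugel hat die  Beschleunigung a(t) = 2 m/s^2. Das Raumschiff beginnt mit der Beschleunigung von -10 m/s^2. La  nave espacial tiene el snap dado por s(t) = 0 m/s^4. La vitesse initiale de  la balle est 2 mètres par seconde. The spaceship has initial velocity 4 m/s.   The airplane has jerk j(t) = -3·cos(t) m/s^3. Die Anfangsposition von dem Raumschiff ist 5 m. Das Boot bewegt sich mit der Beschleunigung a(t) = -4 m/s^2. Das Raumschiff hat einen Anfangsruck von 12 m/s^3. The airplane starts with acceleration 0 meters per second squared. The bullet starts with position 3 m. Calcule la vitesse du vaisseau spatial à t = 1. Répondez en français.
En partant du snap s(t) = 0, nous prenons 3 primitives. La primitive du snap, avec j(0) = 12, donne le jerk: j(t) = 12. En intégrant le jerk et en utilisant la condition initiale a(0) = -10, nous obtenons a(t) = 12·t - 10. En prenant ∫a(t)dt et en appliquant v(0) = 4, nous trouvons v(t) = 6·t^2 - 10·t + 4. Nous avons la vitesse v(t) = 6·t^2 - 10·t + 4. En substituant t = 1: v(1) = 0.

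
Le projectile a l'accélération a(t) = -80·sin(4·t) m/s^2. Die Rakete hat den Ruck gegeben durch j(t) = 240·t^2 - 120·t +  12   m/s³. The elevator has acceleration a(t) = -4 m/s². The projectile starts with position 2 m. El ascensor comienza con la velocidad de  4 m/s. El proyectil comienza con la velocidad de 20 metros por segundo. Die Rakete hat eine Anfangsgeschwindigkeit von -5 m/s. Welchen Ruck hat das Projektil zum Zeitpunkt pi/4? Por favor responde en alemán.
Um dies zu lösen, müssen wir 1 Ableitung unserer Gleichung für die Beschleunigung a(t) = -80·sin(4·t) nehmen. Die Ableitung von der Beschleunigung ergibt den Ruck: j(t) = -320·cos(4·t). Aus der Gleichung für den Ruck j(t) = -320·cos(4·t), setzen wir t = pi/4 ein und erhalten j = 320.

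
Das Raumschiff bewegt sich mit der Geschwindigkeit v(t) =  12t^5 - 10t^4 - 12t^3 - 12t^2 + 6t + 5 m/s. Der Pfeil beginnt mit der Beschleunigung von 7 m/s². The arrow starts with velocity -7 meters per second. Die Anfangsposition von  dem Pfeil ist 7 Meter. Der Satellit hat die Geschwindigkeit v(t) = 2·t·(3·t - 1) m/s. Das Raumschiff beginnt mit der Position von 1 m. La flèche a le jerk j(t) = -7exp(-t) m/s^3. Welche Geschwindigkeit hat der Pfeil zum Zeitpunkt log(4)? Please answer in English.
We need to integrate our jerk equation j(t) = -7·exp(-t) 2 times. Integrating jerk and using the initial condition a(0) = 7, we get a(t) = 7·exp(-t). Integrating acceleration and using the initial condition v(0) = -7, we get v(t) = -7·exp(-t). Using v(t) = -7·exp(-t) and substituting t = log(4), we find v = -7/4.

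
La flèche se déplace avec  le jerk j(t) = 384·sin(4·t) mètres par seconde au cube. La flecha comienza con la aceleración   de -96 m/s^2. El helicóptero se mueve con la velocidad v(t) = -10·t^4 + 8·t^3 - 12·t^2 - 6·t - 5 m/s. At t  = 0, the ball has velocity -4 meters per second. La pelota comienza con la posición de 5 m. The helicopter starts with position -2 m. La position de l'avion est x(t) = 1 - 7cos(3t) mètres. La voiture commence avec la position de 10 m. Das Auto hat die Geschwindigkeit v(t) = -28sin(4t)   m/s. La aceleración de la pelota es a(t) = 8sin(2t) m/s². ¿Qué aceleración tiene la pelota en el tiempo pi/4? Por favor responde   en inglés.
Using a(t) = 8·sin(2·t) and substituting t = pi/4, we find a = 8.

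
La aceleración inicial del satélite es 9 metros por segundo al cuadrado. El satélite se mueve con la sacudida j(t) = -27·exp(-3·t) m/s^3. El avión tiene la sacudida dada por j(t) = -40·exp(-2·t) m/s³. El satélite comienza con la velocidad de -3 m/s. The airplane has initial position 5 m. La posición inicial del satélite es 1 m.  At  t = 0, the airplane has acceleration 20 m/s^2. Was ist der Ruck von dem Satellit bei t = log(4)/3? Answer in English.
Using j(t) = -27·exp(-3·t) and substituting t = log(4)/3, we find j = -27/4.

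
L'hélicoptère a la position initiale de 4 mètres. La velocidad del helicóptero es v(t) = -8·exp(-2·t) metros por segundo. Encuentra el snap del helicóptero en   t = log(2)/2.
Partiendo de la velocidad v(t) = -8·exp(-2·t), tomamos 3 derivadas. Derivando la velocidad, obtenemos la aceleración: a(t) = 16·exp(-2·t). Derivando la aceleración, obtenemos la sacudida: j(t) = -32·exp(-2·t). La derivada de la sacudida da el snap: s(t) = 64·exp(-2·t). Usando s(t) = 64·exp(-2·t) y sustituyendo t = log(2)/2, encontramos s = 32.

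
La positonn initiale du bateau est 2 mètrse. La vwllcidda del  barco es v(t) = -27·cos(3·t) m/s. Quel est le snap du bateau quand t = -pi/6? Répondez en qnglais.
Starting from velocity v(t) = -27·cos(3·t), we take 3 derivatives. Differentiating velocity, we get acceleration: a(t) = 81·sin(3·t). The derivative of acceleration gives jerk: j(t) = 243·cos(3·t). Differentiating jerk, we get snap: s(t) = -729·sin(3·t). Using s(t) = -729·sin(3·t) and substituting t = -pi/6, we find s = 729.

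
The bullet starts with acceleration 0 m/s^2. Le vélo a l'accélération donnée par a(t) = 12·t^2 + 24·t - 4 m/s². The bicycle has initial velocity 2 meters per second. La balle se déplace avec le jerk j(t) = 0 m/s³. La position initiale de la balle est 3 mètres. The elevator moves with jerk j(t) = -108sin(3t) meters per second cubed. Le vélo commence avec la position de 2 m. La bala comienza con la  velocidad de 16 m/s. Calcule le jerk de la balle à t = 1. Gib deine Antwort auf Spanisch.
Tenemos la sacudida j(t) = 0. Sustituyendo t = 1: j(1) = 0.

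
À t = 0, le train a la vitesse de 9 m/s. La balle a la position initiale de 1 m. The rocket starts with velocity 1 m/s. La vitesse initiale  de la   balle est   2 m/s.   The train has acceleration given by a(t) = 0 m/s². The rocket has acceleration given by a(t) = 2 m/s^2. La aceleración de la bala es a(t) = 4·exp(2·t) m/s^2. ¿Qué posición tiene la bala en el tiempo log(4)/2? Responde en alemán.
Wir müssen unsere Gleichung für die Beschleunigung a(t) = 4·exp(2·t) 2-mal integrieren. Durch Integration von der Beschleunigung und Verwendung der Anfangsbedingung v(0) = 2, erhalten wir v(t) = 2·exp(2·t). Die Stammfunktion von der Geschwindigkeit, mit x(0) = 1, ergibt die Position: x(t) = exp(2·t). Mit x(t) = exp(2·t) und Einsetzen von t = log(4)/2, finden wir x = 4.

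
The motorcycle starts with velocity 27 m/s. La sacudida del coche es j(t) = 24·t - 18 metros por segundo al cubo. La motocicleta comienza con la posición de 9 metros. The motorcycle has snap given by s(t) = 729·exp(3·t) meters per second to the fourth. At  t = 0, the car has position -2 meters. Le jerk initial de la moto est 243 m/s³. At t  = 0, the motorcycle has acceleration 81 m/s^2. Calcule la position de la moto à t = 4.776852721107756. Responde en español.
Debemos encontrar la integral de nuestra ecuación del snap s(t) = 729·exp(3·t) 4 veces. Tomando ∫s(t)dt y aplicando j(0) = 243, encontramos j(t) = 243·exp(3·t). Tomando ∫j(t)dt y aplicando a(0) = 81, encontramos a(t) = 81·exp(3·t). La antiderivada de la aceleración, con v(0) = 27, da la velocidad: v(t) = 27·exp(3·t). Tomando ∫v(t)dt y aplicando x(0) = 9, encontramos x(t) = 9·exp(3·t). Tenemos la posición x(t) = 9·exp(3·t). Sustituyendo t = 4.776852721107756: x(4.776852721107756) = 15063463.6007015.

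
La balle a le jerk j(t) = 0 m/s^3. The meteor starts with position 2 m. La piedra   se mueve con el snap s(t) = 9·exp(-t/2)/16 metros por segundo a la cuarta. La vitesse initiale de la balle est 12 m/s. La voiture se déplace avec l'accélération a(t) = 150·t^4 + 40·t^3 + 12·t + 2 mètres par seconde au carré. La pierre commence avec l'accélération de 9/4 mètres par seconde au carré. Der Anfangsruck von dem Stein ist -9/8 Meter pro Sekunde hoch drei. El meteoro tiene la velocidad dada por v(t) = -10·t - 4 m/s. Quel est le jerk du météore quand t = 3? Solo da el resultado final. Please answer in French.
Le jerk à t = 3 est j = 0.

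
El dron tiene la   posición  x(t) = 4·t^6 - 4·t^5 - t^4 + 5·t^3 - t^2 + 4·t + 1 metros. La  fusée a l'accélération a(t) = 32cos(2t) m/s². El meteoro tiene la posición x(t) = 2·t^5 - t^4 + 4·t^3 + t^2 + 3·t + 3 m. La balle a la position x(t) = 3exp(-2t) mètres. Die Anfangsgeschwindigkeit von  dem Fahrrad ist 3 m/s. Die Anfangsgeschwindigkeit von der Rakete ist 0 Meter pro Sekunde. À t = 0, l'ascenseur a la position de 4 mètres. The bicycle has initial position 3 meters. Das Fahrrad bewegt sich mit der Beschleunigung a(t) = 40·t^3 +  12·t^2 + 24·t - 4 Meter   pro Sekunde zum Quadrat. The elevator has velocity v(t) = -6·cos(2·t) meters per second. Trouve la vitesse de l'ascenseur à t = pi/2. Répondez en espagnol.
Tenemos la velocidad v(t) = -6·cos(2·t). Sustituyendo t = pi/2: v(pi/2) = 6.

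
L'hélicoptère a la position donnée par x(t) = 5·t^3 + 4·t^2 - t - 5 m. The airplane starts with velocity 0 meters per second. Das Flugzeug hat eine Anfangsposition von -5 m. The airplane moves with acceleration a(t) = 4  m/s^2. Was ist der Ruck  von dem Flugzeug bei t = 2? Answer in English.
To solve this, we need to take 1 derivative of our acceleration equation a(t) = 4. The derivative of acceleration gives jerk: j(t) = 0. We have jerk j(t) = 0. Substituting t = 2: j(2) = 0.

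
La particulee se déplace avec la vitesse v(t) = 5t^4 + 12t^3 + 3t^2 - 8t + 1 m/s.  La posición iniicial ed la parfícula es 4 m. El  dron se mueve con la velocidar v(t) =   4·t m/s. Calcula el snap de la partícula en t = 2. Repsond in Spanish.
Para resolver esto, necesitamos tomar 3 derivadas de nuestra ecuación de la velocidad v(t) = 5·t^4 + 12·t^3 + 3·t^2 - 8·t + 1. Tomando d/dt de v(t), encontramos a(t) = 20·t^3 + 36·t^2 + 6·t - 8. La derivada de la aceleración da la sacudida: j(t) = 60·t^2 + 72·t + 6. Tomando d/dt de j(t), encontramos s(t) = 120·t + 72. Tenemos el snap s(t) = 120·t + 72. Sustituyendo t = 2: s(2) = 312.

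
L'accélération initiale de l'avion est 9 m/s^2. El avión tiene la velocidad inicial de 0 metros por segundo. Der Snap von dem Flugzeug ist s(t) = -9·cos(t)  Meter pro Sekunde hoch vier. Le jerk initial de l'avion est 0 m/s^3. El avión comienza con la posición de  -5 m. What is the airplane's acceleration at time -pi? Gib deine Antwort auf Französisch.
Pour résoudre ceci, nous devons prendre 2 intégrales de notre équation du snap s(t) = -9·cos(t). L'intégrale du snap, avec j(0) = 0, donne le jerk: j(t) = -9·sin(t). La primitive du jerk, avec a(0) = 9, donne l'accélération: a(t) = 9·cos(t). De l'équation de l'accélération a(t) = 9·cos(t), nous substituons t = -pi pour obtenir a = -9.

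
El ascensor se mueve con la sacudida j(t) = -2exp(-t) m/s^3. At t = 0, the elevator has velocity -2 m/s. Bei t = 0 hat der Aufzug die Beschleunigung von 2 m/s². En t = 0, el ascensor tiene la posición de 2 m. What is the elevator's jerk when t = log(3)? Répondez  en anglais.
Using j(t) = -2·exp(-t) and substituting t = log(3), we find j = -2/3.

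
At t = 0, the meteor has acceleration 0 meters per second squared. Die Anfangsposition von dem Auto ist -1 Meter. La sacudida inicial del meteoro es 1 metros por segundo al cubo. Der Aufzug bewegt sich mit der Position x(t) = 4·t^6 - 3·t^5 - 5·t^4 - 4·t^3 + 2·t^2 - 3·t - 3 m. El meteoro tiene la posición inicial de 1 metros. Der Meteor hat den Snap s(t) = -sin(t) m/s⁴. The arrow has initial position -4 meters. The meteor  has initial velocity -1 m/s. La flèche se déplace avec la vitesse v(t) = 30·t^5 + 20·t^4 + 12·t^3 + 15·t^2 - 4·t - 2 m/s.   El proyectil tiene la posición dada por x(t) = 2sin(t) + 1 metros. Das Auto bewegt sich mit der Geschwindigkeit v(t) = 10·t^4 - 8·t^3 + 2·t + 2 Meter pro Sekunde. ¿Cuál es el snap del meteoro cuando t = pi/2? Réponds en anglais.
From the given snap equation s(t) = -sin(t), we substitute t = pi/2 to get s = -1.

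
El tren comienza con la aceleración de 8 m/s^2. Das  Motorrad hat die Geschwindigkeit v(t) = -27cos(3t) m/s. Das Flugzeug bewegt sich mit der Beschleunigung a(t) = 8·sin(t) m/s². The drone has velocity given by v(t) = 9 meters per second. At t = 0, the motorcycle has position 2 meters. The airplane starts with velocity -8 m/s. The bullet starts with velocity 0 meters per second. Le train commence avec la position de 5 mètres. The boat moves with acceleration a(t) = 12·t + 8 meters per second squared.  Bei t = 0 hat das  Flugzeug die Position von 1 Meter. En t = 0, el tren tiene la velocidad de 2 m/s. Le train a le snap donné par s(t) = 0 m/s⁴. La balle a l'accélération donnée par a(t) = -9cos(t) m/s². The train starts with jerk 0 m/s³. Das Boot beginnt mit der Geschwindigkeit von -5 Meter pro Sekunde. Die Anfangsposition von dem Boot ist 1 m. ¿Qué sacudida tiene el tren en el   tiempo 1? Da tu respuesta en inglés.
We need to integrate our snap equation s(t) = 0 1 time. The antiderivative of snap is jerk. Using j(0) = 0, we get j(t) = 0. We have jerk j(t) = 0. Substituting t = 1: j(1) = 0.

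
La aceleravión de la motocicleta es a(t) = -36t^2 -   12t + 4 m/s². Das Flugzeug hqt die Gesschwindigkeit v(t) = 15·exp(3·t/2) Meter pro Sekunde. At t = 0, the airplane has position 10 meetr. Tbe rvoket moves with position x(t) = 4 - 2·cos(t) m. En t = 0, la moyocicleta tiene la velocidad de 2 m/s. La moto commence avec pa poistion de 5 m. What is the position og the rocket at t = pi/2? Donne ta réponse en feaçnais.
Nous avons la position x(t) = 4 - 2·cos(t). En substituant t = pi/2: x(pi/2) = 4.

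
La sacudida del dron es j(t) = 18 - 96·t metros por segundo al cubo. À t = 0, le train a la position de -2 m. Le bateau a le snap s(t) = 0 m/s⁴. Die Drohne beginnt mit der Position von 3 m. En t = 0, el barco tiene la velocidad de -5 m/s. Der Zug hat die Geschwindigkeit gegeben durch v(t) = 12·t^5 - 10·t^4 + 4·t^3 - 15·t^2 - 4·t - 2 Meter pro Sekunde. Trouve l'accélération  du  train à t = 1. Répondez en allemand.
Ausgehend von der Geschwindigkeit v(t) = 12·t^5 - 10·t^4 + 4·t^3 - 15·t^2 - 4·t - 2, nehmen wir 1 Ableitung. Durch Ableiten von der Geschwindigkeit erhalten wir die Beschleunigung: a(t) = 60·t^4 - 40·t^3 + 12·t^2 - 30·t - 4. Aus der Gleichung für die Beschleunigung a(t) = 60·t^4 - 40·t^3 + 12·t^2 - 30·t - 4, setzen wir t = 1 ein und erhalten a = -2.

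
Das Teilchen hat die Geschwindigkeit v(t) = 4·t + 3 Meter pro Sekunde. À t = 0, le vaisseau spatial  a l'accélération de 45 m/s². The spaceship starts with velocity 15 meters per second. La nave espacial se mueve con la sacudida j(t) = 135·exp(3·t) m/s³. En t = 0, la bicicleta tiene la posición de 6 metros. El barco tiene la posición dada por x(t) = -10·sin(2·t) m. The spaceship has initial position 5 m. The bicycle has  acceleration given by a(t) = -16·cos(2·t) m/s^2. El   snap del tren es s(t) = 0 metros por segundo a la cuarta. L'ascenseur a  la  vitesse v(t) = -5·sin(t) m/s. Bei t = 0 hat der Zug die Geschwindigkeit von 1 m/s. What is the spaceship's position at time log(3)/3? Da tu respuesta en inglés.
Starting from jerk j(t) = 135·exp(3·t), we take 3 antiderivatives. The integral of jerk is acceleration. Using a(0) = 45, we get a(t) = 45·exp(3·t). The antiderivative of acceleration is velocity. Using v(0) = 15, we get v(t) = 15·exp(3·t). Finding the antiderivative of v(t) and using x(0) = 5: x(t) = 5·exp(3·t). From the given position equation x(t) = 5·exp(3·t), we substitute t = log(3)/3 to get x = 15.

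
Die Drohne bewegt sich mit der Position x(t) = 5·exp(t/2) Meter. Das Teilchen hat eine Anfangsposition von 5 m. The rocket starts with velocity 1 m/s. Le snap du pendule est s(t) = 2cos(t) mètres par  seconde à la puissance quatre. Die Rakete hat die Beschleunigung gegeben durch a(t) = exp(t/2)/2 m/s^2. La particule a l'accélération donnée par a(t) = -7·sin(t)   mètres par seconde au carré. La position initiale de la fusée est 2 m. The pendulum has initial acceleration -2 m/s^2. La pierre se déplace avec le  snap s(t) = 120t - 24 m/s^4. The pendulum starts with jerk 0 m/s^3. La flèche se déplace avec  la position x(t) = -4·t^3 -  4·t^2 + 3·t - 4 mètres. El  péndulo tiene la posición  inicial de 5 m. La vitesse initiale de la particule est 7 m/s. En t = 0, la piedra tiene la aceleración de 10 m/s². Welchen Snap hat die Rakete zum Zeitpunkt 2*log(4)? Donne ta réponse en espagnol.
Partiendo de la aceleración a(t) = exp(t/2)/2, tomamos 2 derivadas. Derivando la aceleración, obtenemos la sacudida: j(t) = exp(t/2)/4. Tomando d/dt de j(t), encontramos s(t) = exp(t/2)/8. De la ecuación del snap s(t) = exp(t/2)/8, sustituimos t = 2*log(4) para obtener s = 1/2.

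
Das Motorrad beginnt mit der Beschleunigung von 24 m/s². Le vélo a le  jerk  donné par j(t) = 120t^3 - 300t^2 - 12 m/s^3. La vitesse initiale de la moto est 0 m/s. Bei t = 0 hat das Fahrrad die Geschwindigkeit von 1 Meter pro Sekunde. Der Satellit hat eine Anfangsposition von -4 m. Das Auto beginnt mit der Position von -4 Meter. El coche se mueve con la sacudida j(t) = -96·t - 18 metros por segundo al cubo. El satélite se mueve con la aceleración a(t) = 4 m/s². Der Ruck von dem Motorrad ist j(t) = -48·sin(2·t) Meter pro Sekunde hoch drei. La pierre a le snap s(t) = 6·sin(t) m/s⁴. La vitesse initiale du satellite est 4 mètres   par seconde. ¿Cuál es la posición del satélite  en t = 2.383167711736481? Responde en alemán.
Um dies zu lösen, müssen wir 2 Stammfunktionen unserer Gleichung für die Beschleunigung a(t) = 4 finden. Mit ∫a(t)dt und Anwendung von v(0) = 4, finden wir v(t) = 4·t + 4. Das Integral von der Geschwindigkeit ist die Position. Mit x(0) = -4 erhalten wir x(t) = 2·t^2 + 4·t - 4. Mit x(t) = 2·t^2 + 4·t - 4 und Einsetzen von t = 2.383167711736481, finden wir x = 16.8916475314725.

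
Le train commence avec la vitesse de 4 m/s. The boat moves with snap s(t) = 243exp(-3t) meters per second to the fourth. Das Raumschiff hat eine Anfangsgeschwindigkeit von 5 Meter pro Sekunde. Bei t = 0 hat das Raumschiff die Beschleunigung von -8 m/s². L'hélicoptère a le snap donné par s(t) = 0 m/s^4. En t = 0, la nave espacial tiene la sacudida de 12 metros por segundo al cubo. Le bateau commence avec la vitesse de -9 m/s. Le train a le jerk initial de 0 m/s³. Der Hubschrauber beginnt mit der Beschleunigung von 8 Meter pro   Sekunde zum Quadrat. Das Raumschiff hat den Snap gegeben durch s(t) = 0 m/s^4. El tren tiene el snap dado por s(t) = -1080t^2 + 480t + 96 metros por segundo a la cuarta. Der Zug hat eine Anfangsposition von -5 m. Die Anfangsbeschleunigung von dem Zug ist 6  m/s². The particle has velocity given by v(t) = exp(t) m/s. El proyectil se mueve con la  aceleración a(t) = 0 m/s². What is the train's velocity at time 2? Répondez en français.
Nous devons trouver l'intégrale de notre équation du snap s(t) = -1080·t^2 + 480·t + 96 3 fois. La primitive du snap est le jerk. En utilisant j(0) = 0, nous obtenons j(t) = 24·t·(-15·t^2 + 10·t + 4). En intégrant le jerk et en utilisant la condition initiale a(0) = 6, nous obtenons a(t) = -90·t^4 + 80·t^3 + 48·t^2 + 6. La primitive de l'accélération, avec v(0) = 4, donne la vitesse: v(t) = -18·t^5 + 20·t^4 + 16·t^3 + 6·t + 4. De l'équation de la vitesse v(t) = -18·t^5 + 20·t^4 + 16·t^3 + 6·t + 4, nous substituons t = 2 pour obtenir v = -112.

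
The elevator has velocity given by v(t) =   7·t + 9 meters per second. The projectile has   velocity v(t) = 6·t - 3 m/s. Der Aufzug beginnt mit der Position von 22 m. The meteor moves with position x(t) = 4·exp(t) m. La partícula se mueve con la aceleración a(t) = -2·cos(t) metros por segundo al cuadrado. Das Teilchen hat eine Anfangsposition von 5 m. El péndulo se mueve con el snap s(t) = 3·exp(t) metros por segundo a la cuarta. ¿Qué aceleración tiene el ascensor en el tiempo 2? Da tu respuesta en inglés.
To solve this, we need to take 1 derivative of our velocity equation v(t) = 7·t + 9. The derivative of velocity gives acceleration: a(t) = 7. Using a(t) = 7 and substituting t = 2, we find a = 7.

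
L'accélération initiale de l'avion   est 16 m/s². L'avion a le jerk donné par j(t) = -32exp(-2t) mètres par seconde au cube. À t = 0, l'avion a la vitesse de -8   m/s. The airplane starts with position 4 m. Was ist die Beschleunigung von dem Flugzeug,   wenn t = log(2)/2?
Wir müssen unsere Gleichung für den Ruck j(t) = -32·exp(-2·t) 1-mal integrieren. Mit ∫j(t)dt und Anwendung von a(0) = 16, finden wir a(t) = 16·exp(-2·t). Aus der Gleichung für die Beschleunigung a(t) = 16·exp(-2·t), setzen wir t = log(2)/2 ein und erhalten a = 8.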